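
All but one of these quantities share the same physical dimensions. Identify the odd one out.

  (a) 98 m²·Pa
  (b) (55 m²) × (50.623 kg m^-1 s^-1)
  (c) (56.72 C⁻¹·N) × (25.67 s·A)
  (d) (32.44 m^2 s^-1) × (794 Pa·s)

Dimensions:
  (a) Pa·m² = N·m⁻²·m² = kg·m·s⁻²
  (b) [m²] · [kg·m⁻¹·s⁻¹] = kg·m·s⁻¹
  (c) [kg·m·s⁻³·A⁻¹] · [s·A] = kg·m·s⁻²
  (d) [m²·s⁻¹] · [kg·m⁻¹·s⁻¹] = kg·m·s⁻²
All reduce to kg·m·s⁻² except (b), which is kg·m·s⁻¹.

(b)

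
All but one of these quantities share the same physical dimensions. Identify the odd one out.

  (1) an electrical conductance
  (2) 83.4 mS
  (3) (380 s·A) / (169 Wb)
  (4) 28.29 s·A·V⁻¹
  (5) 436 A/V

(4)

Expand each in SI base units:
  (1) [electrical conductance] = kg⁻¹·m⁻²·s³·A²
  (2) S = Ω⁻¹ = kg⁻¹·m⁻²·s³·A²
  (3) [s·A] / [kg·m²·s⁻²·A⁻¹] = kg⁻¹·m⁻²·s³·A²
  (4) A·s·V⁻¹ = A·s·(J·C⁻¹)⁻¹ = kg⁻¹·m⁻²·s⁴·A²
  (5) A·V⁻¹ = A·(J·C⁻¹)⁻¹ = kg⁻¹·m⁻²·s³·A²
All reduce to kg⁻¹·m⁻²·s³·A² except (4), which is kg⁻¹·m⁻²·s⁴·A².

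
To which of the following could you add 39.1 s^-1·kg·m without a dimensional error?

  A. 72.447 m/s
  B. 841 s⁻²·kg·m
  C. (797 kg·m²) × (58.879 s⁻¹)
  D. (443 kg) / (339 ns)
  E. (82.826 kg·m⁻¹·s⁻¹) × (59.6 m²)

Reference: kg·m·s⁻¹.
Each option:
  A. m·s⁻¹
  B. kg·m·s⁻²
  C. [kg·m²] · [s⁻¹] = kg·m²·s⁻¹
  D. [kg] / [s] = kg·s⁻¹
  E. [kg·m⁻¹·s⁻¹] · [m²] = kg·m·s⁻¹  ← same
Only E. matches kg·m·s⁻¹.

E.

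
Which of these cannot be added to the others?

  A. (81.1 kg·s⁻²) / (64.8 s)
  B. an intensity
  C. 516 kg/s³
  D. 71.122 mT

D.

Expand each in SI base units:
  A. [kg·s⁻²] / [s] = kg·s⁻³
  B. [intensity] = kg·s⁻³
  C. kg·s⁻³
  D. T = Wb·m⁻² = kg·s⁻²·A⁻¹
All reduce to kg·s⁻³ except D., which is kg·s⁻²·A⁻¹.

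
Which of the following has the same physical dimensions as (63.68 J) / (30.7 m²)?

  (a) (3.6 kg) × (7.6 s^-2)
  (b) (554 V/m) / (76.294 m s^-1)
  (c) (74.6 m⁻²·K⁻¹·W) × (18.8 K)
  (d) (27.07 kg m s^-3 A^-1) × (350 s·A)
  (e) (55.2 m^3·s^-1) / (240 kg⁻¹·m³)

Reference: [kg·m²·s⁻²] / [m²] = kg·s⁻².
Each option:
  (a) [kg] · [s⁻²] = kg·s⁻²  ← same
  (b) [kg·m·s⁻³·A⁻¹] / [m·s⁻¹] = kg·s⁻²·A⁻¹
  (c) [kg·s⁻³·K⁻¹] · [K] = kg·s⁻³
  (d) [kg·m·s⁻³·A⁻¹] · [s·A] = kg·m·s⁻²
  (e) [m³·s⁻¹] / [kg⁻¹·m³] = kg·s⁻¹
Only (a) matches kg·s⁻².

(a)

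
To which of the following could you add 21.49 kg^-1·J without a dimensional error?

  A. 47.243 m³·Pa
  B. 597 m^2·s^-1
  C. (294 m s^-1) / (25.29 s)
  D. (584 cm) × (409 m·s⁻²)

D.

Reference: J·kg⁻¹ = N·m·kg⁻¹ = m²·s⁻².
Each option:
  A. Pa·m³ = N·m⁻²·m³ = kg·m²·s⁻²
  B. m²·s⁻¹
  C. [m·s⁻¹] / [s] = m·s⁻²
  D. [m] · [m·s⁻²] = m²·s⁻²  ← same
Only D. matches m²·s⁻².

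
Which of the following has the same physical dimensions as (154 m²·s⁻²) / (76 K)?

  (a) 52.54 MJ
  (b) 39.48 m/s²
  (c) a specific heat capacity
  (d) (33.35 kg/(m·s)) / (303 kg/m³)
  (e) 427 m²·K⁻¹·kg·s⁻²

Reference: [m²·s⁻²] / [K] = m²·s⁻²·K⁻¹.
Each option:
  (a) J = N·m = kg·m²·s⁻²
  (b) m·s⁻²
  (c) [specific heat capacity] = m²·s⁻²·K⁻¹  ← same
  (d) [kg·m⁻¹·s⁻¹] / [kg·m⁻³] = m²·s⁻¹
  (e) kg·m²·s⁻²·K⁻¹
Only (c) matches m²·s⁻²·K⁻¹.

(c)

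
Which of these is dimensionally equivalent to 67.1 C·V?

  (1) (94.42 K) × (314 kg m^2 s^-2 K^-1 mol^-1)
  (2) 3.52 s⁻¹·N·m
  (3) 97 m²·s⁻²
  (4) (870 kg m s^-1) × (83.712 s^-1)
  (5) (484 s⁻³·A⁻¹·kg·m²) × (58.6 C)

(5)

Reference: C·V = s·A·J·C⁻¹ = kg·m²·s⁻².
Each option:
  (1) [K] · [kg·m²·s⁻²·K⁻¹·mol⁻¹] = kg·m²·s⁻²·mol⁻¹
  (2) N·m·s⁻¹ = kg·m·s⁻²·m·s⁻¹ = kg·m²·s⁻³
  (3) m²·s⁻²
  (4) [kg·m·s⁻¹] · [s⁻¹] = kg·m·s⁻²
  (5) [kg·m²·s⁻³·A⁻¹] · [s·A] = kg·m²·s⁻²  ← same
Only (5) matches kg·m²·s⁻².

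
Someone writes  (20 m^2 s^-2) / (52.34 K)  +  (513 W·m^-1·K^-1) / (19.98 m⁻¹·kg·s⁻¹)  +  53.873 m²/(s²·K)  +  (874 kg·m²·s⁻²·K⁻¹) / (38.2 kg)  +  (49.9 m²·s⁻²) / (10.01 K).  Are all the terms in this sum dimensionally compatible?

Work out the base dimensions of each:
  (20 m^2 s^-2) / (52.34 K):  [m²·s⁻²] / [K] = m²·s⁻²·K⁻¹
  (513 W·m^-1·K^-1) / (19.98 m⁻¹·kg·s⁻¹):  [kg·m·s⁻³·K⁻¹] / [kg·m⁻¹·s⁻¹] = m²·s⁻²·K⁻¹
  53.873 m²/(s²·K):  m²·s⁻²·K⁻¹
  (874 kg·m²·s⁻²·K⁻¹) / (38.2 kg):  [kg·m²·s⁻²·K⁻¹] / [kg] = m²·s⁻²·K⁻¹
  (49.9 m²·s⁻²) / (10.01 K):  [m²·s⁻²] / [K] = m²·s⁻²·K⁻¹
Every term reduces to m²·s⁻²·K⁻¹.

Yes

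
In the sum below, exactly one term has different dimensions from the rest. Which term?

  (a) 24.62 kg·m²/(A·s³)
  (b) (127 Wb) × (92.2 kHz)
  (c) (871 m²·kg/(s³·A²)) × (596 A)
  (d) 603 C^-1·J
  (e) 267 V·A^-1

(e)

Work out the base dimensions of each:
  (a) kg·m²·s⁻³·A⁻¹
  (b) [kg·m²·s⁻²·A⁻¹] · [s⁻¹] = kg·m²·s⁻³·A⁻¹
  (c) [kg·m²·s⁻³·A⁻²] · [A] = kg·m²·s⁻³·A⁻¹
  (d) J·C⁻¹ = N·m·(s·A)⁻¹ = kg·m²·s⁻³·A⁻¹
  (e) V·A⁻¹ = J·C⁻¹·A⁻¹ = kg·m²·s⁻³·A⁻²
All reduce to kg·m²·s⁻³·A⁻¹ except (e), which is kg·m²·s⁻³·A⁻².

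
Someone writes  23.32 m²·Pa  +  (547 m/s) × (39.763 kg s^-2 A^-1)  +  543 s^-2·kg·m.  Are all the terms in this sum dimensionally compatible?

Work out the base dimensions of each:
  23.32 m²·Pa:  Pa·m² = N·m⁻²·m² = kg·m·s⁻²
  (547 m/s) × (39.763 kg s^-2 A^-1):  [m·s⁻¹] · [kg·s⁻²·A⁻¹] = kg·m·s⁻³·A⁻¹
  543 s^-2·kg·m:  kg·m·s⁻²
The terms do not share a single dimension (kg·m·s⁻² vs kg·m·s⁻³·A⁻¹).

No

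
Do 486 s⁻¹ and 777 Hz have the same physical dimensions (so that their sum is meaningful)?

Yes

Reduce each to base SI dimensions:
  486 s⁻¹:  s⁻¹
  777 Hz:  Hz = s⁻¹
Both are s⁻¹, so they have the same dimensions and can be added.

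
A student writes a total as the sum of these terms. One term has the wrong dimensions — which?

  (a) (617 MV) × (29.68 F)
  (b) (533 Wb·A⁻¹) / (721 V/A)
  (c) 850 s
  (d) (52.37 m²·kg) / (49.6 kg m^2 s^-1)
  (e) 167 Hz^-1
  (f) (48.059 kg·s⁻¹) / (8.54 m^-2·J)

(a)

Reduce each to base SI dimensions:
  (a) [kg·m²·s⁻³·A⁻¹] · [kg⁻¹·m⁻²·s⁴·A²] = s·A
  (b) [kg·m²·s⁻²·A⁻²] / [kg·m²·s⁻³·A⁻²] = s
  (c) s
  (d) [kg·m²] / [kg·m²·s⁻¹] = s
  (e) Hz⁻¹ = (s⁻¹)⁻¹ = s
  (f) [kg·s⁻¹] / [kg·s⁻²] = s
All reduce to s except (a), which is s·A.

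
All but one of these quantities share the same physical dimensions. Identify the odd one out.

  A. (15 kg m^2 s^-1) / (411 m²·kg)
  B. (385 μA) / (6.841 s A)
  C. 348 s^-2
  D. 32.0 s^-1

Reduce each to base SI dimensions:
  A. [kg·m²·s⁻¹] / [kg·m²] = s⁻¹
  B. [A] / [s·A] = s⁻¹
  C. s⁻²
  D. s⁻¹
All reduce to s⁻¹ except C., which is s⁻².

C.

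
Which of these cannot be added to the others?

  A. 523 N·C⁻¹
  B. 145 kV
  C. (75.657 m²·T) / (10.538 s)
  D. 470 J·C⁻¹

A.

Reduce each to base SI dimensions:
  A. N·C⁻¹ = kg·m·s⁻²·(s·A)⁻¹ = kg·m·s⁻³·A⁻¹
  B. V = J·C⁻¹ = kg·m²·s⁻³·A⁻¹
  C. [kg·m²·s⁻²·A⁻¹] / [s] = kg·m²·s⁻³·A⁻¹
  D. J·C⁻¹ = N·m·(s·A)⁻¹ = kg·m²·s⁻³·A⁻¹
All reduce to kg·m²·s⁻³·A⁻¹ except A., which is kg·m·s⁻³·A⁻¹.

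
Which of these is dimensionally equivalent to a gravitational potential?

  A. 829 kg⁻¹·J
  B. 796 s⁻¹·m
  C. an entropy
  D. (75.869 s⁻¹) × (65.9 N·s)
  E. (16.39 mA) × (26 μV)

Reference: [gravitational potential] = m²·s⁻².
Each option:
  A. J·kg⁻¹ = N·m·kg⁻¹ = m²·s⁻²  ← same
  B. m·s⁻¹
  C. [entropy] = kg·m²·s⁻²·K⁻¹
  D. [s⁻¹] · [kg·m·s⁻¹] = kg·m·s⁻²
  E. [A] · [kg·m²·s⁻³·A⁻¹] = kg·m²·s⁻³
Only A. matches m²·s⁻².

A.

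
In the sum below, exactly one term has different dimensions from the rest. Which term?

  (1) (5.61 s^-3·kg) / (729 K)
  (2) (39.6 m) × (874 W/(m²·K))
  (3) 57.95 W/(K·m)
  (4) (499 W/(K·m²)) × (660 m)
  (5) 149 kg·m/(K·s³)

In SI base units:
  (1) [kg·s⁻³] / [K] = kg·s⁻³·K⁻¹
  (2) [m] · [kg·s⁻³·K⁻¹] = kg·m·s⁻³·K⁻¹
  (3) W·m⁻¹·K⁻¹ = J·s⁻¹·m⁻¹·K⁻¹ = kg·m·s⁻³·K⁻¹
  (4) [kg·s⁻³·K⁻¹] · [m] = kg·m·s⁻³·K⁻¹
  (5) kg·m·s⁻³·K⁻¹
All reduce to kg·m·s⁻³·K⁻¹ except (1), which is kg·s⁻³·K⁻¹.

(1)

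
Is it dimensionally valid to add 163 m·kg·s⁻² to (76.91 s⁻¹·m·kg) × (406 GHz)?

In SI base units:
  163 m·kg·s⁻²:  kg·m·s⁻²
  (76.91 s⁻¹·m·kg) × (406 GHz):  [kg·m·s⁻¹] · [s⁻¹] = kg·m·s⁻²
Both are kg·m·s⁻², so they have the same dimensions and can be added.

Yes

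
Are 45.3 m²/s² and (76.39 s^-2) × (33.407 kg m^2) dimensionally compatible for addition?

Reduce each to base SI dimensions:
  45.3 m²/s²:  m²·s⁻²
  (76.39 s^-2) × (33.407 kg m^2):  [s⁻²] · [kg·m²] = kg·m²·s⁻²
m²·s⁻² ≠ kg·m²·s⁻², so they cannot be added.

No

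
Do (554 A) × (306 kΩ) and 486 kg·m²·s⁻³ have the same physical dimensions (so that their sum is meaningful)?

Dimensions:
  (554 A) × (306 kΩ):  [A] · [kg·m²·s⁻³·A⁻²] = kg·m²·s⁻³·A⁻¹
  486 kg·m²·s⁻³:  kg·m²·s⁻³
kg·m²·s⁻³·A⁻¹ ≠ kg·m²·s⁻³, so they cannot be added.

No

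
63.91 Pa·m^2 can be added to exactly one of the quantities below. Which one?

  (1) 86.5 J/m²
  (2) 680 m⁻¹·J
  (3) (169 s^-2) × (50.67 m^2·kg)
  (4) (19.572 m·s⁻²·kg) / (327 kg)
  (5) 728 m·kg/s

(2)

Reference: Pa·m² = N·m⁻²·m² = kg·m·s⁻².
Each option:
  (1) J·m⁻² = N·m·m⁻² = kg·s⁻²
  (2) J·m⁻¹ = N·m·m⁻¹ = kg·m·s⁻²  ← same
  (3) [s⁻²] · [kg·m²] = kg·m²·s⁻²
  (4) [kg·m·s⁻²] / [kg] = m·s⁻²
  (5) kg·m·s⁻¹
Only (2) matches kg·m·s⁻².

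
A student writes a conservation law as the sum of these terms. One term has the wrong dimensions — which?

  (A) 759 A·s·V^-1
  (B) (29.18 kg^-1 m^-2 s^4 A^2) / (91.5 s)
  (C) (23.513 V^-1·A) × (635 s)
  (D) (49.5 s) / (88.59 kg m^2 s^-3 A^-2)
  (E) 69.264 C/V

(B)

Reduce each to base SI dimensions:
  (A) A·s·V⁻¹ = A·s·(J·C⁻¹)⁻¹ = kg⁻¹·m⁻²·s⁴·A²
  (B) [kg⁻¹·m⁻²·s⁴·A²] / [s] = kg⁻¹·m⁻²·s³·A²
  (C) [kg⁻¹·m⁻²·s³·A²] · [s] = kg⁻¹·m⁻²·s⁴·A²
  (D) [s] / [kg·m²·s⁻³·A⁻²] = kg⁻¹·m⁻²·s⁴·A²
  (E) C·V⁻¹ = s·A·(J·C⁻¹)⁻¹ = kg⁻¹·m⁻²·s⁴·A²
All reduce to kg⁻¹·m⁻²·s⁴·A² except (B), which is kg⁻¹·m⁻²·s³·A².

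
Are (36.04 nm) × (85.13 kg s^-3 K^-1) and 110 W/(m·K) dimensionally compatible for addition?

Work out the base dimensions of each:
  (36.04 nm) × (85.13 kg s^-3 K^-1):  [m] · [kg·s⁻³·K⁻¹] = kg·m·s⁻³·K⁻¹
  110 W/(m·K):  W·m⁻¹·K⁻¹ = J·s⁻¹·m⁻¹·K⁻¹ = kg·m·s⁻³·K⁻¹
Both are kg·m·s⁻³·K⁻¹, so they have the same dimensions and can be added.

Yes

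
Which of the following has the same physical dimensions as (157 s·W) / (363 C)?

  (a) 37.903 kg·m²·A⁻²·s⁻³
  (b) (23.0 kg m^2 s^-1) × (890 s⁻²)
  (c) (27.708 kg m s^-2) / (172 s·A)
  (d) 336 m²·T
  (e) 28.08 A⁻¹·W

(e)

Reference: [kg·m²·s⁻²] / [s·A] = kg·m²·s⁻³·A⁻¹.
Each option:
  (a) kg·m²·s⁻³·A⁻²
  (b) [kg·m²·s⁻¹] · [s⁻²] = kg·m²·s⁻³
  (c) [kg·m·s⁻²] / [s·A] = kg·m·s⁻³·A⁻¹
  (d) T·m² = Wb·m⁻²·m² = kg·m²·s⁻²·A⁻¹
  (e) W·A⁻¹ = J·s⁻¹·A⁻¹ = kg·m²·s⁻³·A⁻¹  ← same
Only (e) matches kg·m²·s⁻³·A⁻¹.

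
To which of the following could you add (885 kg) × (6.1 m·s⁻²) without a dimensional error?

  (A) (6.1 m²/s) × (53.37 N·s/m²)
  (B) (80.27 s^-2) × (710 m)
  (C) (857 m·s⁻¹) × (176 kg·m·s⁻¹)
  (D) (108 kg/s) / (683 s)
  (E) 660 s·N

Reference: [kg] · [m·s⁻²] = kg·m·s⁻².
Each option:
  (A) [m²·s⁻¹] · [kg·m⁻¹·s⁻¹] = kg·m·s⁻²  ← same
  (B) [s⁻²] · [m] = m·s⁻²
  (C) [m·s⁻¹] · [kg·m·s⁻¹] = kg·m²·s⁻²
  (D) [kg·s⁻¹] / [s] = kg·s⁻²
  (E) N·s = kg·m·s⁻²·s = kg·m·s⁻¹
Only (A) matches kg·m·s⁻².

(A)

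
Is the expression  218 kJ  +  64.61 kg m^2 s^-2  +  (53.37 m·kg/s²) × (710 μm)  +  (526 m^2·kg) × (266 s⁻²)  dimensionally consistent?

Yes

In SI base units:
  218 kJ:  J = N·m = kg·m²·s⁻²
  64.61 kg m^2 s^-2:  kg·m²·s⁻²
  (53.37 m·kg/s²) × (710 μm):  [kg·m·s⁻²] · [m] = kg·m²·s⁻²
  (526 m^2·kg) × (266 s⁻²):  [kg·m²] · [s⁻²] = kg·m²·s⁻²
Every term reduces to kg·m²·s⁻².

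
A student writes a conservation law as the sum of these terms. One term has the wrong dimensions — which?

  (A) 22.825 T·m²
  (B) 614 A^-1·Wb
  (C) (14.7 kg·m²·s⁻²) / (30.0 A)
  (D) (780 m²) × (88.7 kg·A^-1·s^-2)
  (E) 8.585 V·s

Work out the base dimensions of each:
  (A) T·m² = Wb·m⁻²·m² = kg·m²·s⁻²·A⁻¹
  (B) Wb·A⁻¹ = V·s·A⁻¹ = kg·m²·s⁻²·A⁻²
  (C) [kg·m²·s⁻²] / [A] = kg·m²·s⁻²·A⁻¹
  (D) [m²] · [kg·s⁻²·A⁻¹] = kg·m²·s⁻²·A⁻¹
  (E) V·s = J·C⁻¹·s = kg·m²·s⁻²·A⁻¹
All reduce to kg·m²·s⁻²·A⁻¹ except (B), which is kg·m²·s⁻²·A⁻².

(B)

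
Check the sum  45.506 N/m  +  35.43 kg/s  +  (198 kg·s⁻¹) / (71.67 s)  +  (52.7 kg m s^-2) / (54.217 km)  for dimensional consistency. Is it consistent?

No

Work out the base dimensions of each:
  45.506 N/m:  N·m⁻¹ = kg·m·s⁻²·m⁻¹ = kg·s⁻²
  35.43 kg/s:  kg·s⁻¹
  (198 kg·s⁻¹) / (71.67 s):  [kg·s⁻¹] / [s] = kg·s⁻²
  (52.7 kg m s^-2) / (54.217 km):  [kg·m·s⁻²] / [m] = kg·s⁻²
The terms do not share a single dimension (kg·s⁻² vs kg·s⁻¹).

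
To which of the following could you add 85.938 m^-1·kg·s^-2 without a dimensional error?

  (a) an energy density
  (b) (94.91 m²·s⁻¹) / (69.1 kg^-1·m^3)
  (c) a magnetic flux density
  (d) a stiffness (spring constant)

(a)

Reference: kg·m⁻¹·s⁻².
Each option:
  (a) [energy density] = kg·m⁻¹·s⁻²  ← same
  (b) [m²·s⁻¹] / [kg⁻¹·m³] = kg·m⁻¹·s⁻¹
  (c) [magnetic flux density] = kg·s⁻²·A⁻¹
  (d) [stiffness (spring constant)] = kg·s⁻²
Only (a) matches kg·m⁻¹·s⁻².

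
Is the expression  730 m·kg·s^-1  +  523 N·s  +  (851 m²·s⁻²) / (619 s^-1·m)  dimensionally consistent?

No

Dimensions:
  730 m·kg·s^-1:  kg·m·s⁻¹
  523 N·s:  N·s = kg·m·s⁻²·s = kg·m·s⁻¹
  (851 m²·s⁻²) / (619 s^-1·m):  [m²·s⁻²] / [m·s⁻¹] = m·s⁻¹
The terms do not share a single dimension (kg·m·s⁻¹ vs m·s⁻¹).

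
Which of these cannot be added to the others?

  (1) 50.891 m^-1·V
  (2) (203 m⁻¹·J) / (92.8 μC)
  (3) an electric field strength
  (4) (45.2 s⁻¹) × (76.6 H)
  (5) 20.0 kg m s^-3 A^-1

Dimensions:
  (1) V·m⁻¹ = J·C⁻¹·m⁻¹ = kg·m·s⁻³·A⁻¹
  (2) [kg·m·s⁻²] / [s·A] = kg·m·s⁻³·A⁻¹
  (3) [electric field strength] = kg·m·s⁻³·A⁻¹
  (4) [s⁻¹] · [kg·m²·s⁻²·A⁻²] = kg·m²·s⁻³·A⁻²
  (5) kg·m·s⁻³·A⁻¹
All reduce to kg·m·s⁻³·A⁻¹ except (4), which is kg·m²·s⁻³·A⁻².

(4)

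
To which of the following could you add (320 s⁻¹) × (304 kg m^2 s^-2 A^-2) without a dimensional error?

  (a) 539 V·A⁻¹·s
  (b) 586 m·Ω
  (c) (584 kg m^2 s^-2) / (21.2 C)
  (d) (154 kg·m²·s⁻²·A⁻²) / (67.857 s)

(d)

Reference: [s⁻¹] · [kg·m²·s⁻²·A⁻²] = kg·m²·s⁻³·A⁻².
Each option:
  (a) V·s·A⁻¹ = J·C⁻¹·s·A⁻¹ = kg·m²·s⁻²·A⁻²
  (b) Ω·m = V·A⁻¹·m = kg·m³·s⁻³·A⁻²
  (c) [kg·m²·s⁻²] / [s·A] = kg·m²·s⁻³·A⁻¹
  (d) [kg·m²·s⁻²·A⁻²] / [s] = kg·m²·s⁻³·A⁻²  ← same
Only (d) matches kg·m²·s⁻³·A⁻².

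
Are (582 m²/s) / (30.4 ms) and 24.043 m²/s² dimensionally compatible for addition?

Yes

In SI base units:
  (582 m²/s) / (30.4 ms):  [m²·s⁻¹] / [s] = m²·s⁻²
  24.043 m²/s²:  m²·s⁻²
Both are m²·s⁻², so they have the same dimensions and can be added.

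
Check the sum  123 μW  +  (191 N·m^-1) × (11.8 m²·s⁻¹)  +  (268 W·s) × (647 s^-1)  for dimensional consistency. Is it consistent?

Yes

In SI base units:
  123 μW:  W = J·s⁻¹ = kg·m²·s⁻³
  (191 N·m^-1) × (11.8 m²·s⁻¹):  [kg·s⁻²] · [m²·s⁻¹] = kg·m²·s⁻³
  (268 W·s) × (647 s^-1):  [kg·m²·s⁻²] · [s⁻¹] = kg·m²·s⁻³
Every term reduces to kg·m²·s⁻³.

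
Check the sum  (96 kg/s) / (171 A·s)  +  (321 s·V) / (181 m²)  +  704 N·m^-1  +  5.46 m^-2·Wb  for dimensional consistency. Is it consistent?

No

In SI base units:
  (96 kg/s) / (171 A·s):  [kg·s⁻¹] / [s·A] = kg·s⁻²·A⁻¹
  (321 s·V) / (181 m²):  [kg·m²·s⁻²·A⁻¹] / [m²] = kg·s⁻²·A⁻¹
  704 N·m^-1:  N·m⁻¹ = kg·m·s⁻²·m⁻¹ = kg·s⁻²
  5.46 m^-2·Wb:  Wb·m⁻² = V·s·m⁻² = kg·s⁻²·A⁻¹
The terms do not share a single dimension (kg·s⁻² vs kg·s⁻²·A⁻¹).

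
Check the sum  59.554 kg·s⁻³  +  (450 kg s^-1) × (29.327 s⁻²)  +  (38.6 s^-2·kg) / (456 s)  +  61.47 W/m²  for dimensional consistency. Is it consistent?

Expand each in SI base units:
  59.554 kg·s⁻³:  kg·s⁻³
  (450 kg s^-1) × (29.327 s⁻²):  [kg·s⁻¹] · [s⁻²] = kg·s⁻³
  (38.6 s^-2·kg) / (456 s):  [kg·s⁻²] / [s] = kg·s⁻³
  61.47 W/m²:  W·m⁻² = J·s⁻¹·m⁻² = kg·s⁻³
Every term reduces to kg·s⁻³.

Yes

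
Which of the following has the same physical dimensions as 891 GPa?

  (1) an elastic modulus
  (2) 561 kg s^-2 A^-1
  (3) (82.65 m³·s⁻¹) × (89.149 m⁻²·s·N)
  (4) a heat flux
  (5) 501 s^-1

Reference: Pa = N·m⁻² = kg·m⁻¹·s⁻².
Each option:
  (1) [elastic modulus] = kg·m⁻¹·s⁻²  ← same
  (2) kg·s⁻²·A⁻¹
  (3) [m³·s⁻¹] · [kg·m⁻¹·s⁻¹] = kg·m²·s⁻²
  (4) [heat flux] = kg·s⁻³
  (5) s⁻¹
Only (1) matches kg·m⁻¹·s⁻².

(1)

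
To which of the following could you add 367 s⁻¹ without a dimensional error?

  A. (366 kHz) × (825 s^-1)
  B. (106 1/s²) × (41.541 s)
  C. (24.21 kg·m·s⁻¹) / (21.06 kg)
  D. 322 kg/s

B.

Reference: s⁻¹.
Each option:
  A. [s⁻¹] · [s⁻¹] = s⁻²
  B. [s⁻²] · [s] = s⁻¹  ← same
  C. [kg·m·s⁻¹] / [kg] = m·s⁻¹
  D. kg·s⁻¹
Only B. matches s⁻¹.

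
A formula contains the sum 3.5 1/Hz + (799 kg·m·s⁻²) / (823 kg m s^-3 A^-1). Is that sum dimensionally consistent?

Work out the base dimensions of each:
  3.5 1/Hz:  Hz⁻¹ = (s⁻¹)⁻¹ = s
  (799 kg·m·s⁻²) / (823 kg m s^-3 A^-1):  [kg·m·s⁻²] / [kg·m·s⁻³·A⁻¹] = s·A
s ≠ s·A, so they cannot be added.

No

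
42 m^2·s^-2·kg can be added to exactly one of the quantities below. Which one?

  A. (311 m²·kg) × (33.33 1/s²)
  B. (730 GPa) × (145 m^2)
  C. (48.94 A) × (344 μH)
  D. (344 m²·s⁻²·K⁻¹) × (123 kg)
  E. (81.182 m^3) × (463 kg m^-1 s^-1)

Reference: kg·m²·s⁻².
Each option:
  A. [kg·m²] · [s⁻²] = kg·m²·s⁻²  ← same
  B. [kg·m⁻¹·s⁻²] · [m²] = kg·m·s⁻²
  C. [A] · [kg·m²·s⁻²·A⁻²] = kg·m²·s⁻²·A⁻¹
  D. [m²·s⁻²·K⁻¹] · [kg] = kg·m²·s⁻²·K⁻¹
  E. [m³] · [kg·m⁻¹·s⁻¹] = kg·m²·s⁻¹
Only A. matches kg·m²·s⁻².

A.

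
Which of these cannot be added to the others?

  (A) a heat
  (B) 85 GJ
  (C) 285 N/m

(C)

Reduce each to base SI dimensions:
  (A) [heat] = kg·m²·s⁻²
  (B) J = N·m = kg·m²·s⁻²
  (C) N·m⁻¹ = kg·m·s⁻²·m⁻¹ = kg·s⁻²
All reduce to kg·m²·s⁻² except (C), which is kg·s⁻².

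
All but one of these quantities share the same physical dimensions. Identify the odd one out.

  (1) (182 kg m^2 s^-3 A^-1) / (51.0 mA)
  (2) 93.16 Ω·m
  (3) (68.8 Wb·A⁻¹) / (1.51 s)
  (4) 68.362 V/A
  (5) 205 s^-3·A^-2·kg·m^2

Dimensions:
  (1) [kg·m²·s⁻³·A⁻¹] / [A] = kg·m²·s⁻³·A⁻²
  (2) Ω·m = V·A⁻¹·m = kg·m³·s⁻³·A⁻²
  (3) [kg·m²·s⁻²·A⁻²] / [s] = kg·m²·s⁻³·A⁻²
  (4) V·A⁻¹ = J·C⁻¹·A⁻¹ = kg·m²·s⁻³·A⁻²
  (5) kg·m²·s⁻³·A⁻²
All reduce to kg·m²·s⁻³·A⁻² except (2), which is kg·m³·s⁻³·A⁻².

(2)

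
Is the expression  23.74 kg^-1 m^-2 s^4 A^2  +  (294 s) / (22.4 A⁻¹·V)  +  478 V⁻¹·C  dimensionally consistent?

Yes

Work out the base dimensions of each:
  23.74 kg^-1 m^-2 s^4 A^2:  kg⁻¹·m⁻²·s⁴·A²
  (294 s) / (22.4 A⁻¹·V):  [s] / [kg·m²·s⁻³·A⁻²] = kg⁻¹·m⁻²·s⁴·A²
  478 V⁻¹·C:  C·V⁻¹ = s·A·(J·C⁻¹)⁻¹ = kg⁻¹·m⁻²·s⁴·A²
Every term reduces to kg⁻¹·m⁻²·s⁴·A².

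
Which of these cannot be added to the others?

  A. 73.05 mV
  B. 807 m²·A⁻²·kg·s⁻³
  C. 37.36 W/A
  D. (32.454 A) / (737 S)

B.

Dimensions:
  A. V = J·C⁻¹ = kg·m²·s⁻³·A⁻¹
  B. kg·m²·s⁻³·A⁻²
  C. W·A⁻¹ = J·s⁻¹·A⁻¹ = kg·m²·s⁻³·A⁻¹
  D. [A] / [kg⁻¹·m⁻²·s³·A²] = kg·m²·s⁻³·A⁻¹
All reduce to kg·m²·s⁻³·A⁻¹ except B., which is kg·m²·s⁻³·A⁻².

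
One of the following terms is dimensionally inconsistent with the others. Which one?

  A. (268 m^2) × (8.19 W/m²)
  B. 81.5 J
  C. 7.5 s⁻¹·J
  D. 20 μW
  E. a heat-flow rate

In SI base units:
  A. [m²] · [kg·s⁻³] = kg·m²·s⁻³
  B. J = N·m = kg·m²·s⁻²
  C. J·s⁻¹ = N·m·s⁻¹ = kg·m²·s⁻³
  D. W = J·s⁻¹ = kg·m²·s⁻³
  E. [heat-flow rate] = kg·m²·s⁻³
All reduce to kg·m²·s⁻³ except B., which is kg·m²·s⁻².

B.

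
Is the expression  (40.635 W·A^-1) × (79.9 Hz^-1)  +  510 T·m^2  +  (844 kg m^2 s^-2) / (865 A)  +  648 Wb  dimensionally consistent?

In SI base units:
  (40.635 W·A^-1) × (79.9 Hz^-1):  [kg·m²·s⁻³·A⁻¹] · [s] = kg·m²·s⁻²·A⁻¹
  510 T·m^2:  T·m² = Wb·m⁻²·m² = kg·m²·s⁻²·A⁻¹
  (844 kg m^2 s^-2) / (865 A):  [kg·m²·s⁻²] / [A] = kg·m²·s⁻²·A⁻¹
  648 Wb:  Wb = V·s = kg·m²·s⁻²·A⁻¹
Every term reduces to kg·m²·s⁻²·A⁻¹.

Yes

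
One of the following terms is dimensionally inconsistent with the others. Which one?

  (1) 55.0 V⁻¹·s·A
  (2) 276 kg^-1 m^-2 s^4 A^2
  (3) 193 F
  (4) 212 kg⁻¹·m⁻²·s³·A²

(4)

In SI base units:
  (1) A·s·V⁻¹ = A·s·(J·C⁻¹)⁻¹ = kg⁻¹·m⁻²·s⁴·A²
  (2) kg⁻¹·m⁻²·s⁴·A²
  (3) F = C·V⁻¹ = kg⁻¹·m⁻²·s⁴·A²
  (4) kg⁻¹·m⁻²·s³·A²
All reduce to kg⁻¹·m⁻²·s⁴·A² except (4), which is kg⁻¹·m⁻²·s³·A².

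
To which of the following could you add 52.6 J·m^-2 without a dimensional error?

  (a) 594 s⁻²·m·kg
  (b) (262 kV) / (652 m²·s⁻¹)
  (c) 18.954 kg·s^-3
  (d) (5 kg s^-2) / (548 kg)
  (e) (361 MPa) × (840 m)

Reference: J·m⁻² = N·m·m⁻² = kg·s⁻².
Each option:
  (a) kg·m·s⁻²
  (b) [kg·m²·s⁻³·A⁻¹] / [m²·s⁻¹] = kg·s⁻²·A⁻¹
  (c) kg·s⁻³
  (d) [kg·s⁻²] / [kg] = s⁻²
  (e) [kg·m⁻¹·s⁻²] · [m] = kg·s⁻²  ← same
Only (e) matches kg·s⁻².

(e)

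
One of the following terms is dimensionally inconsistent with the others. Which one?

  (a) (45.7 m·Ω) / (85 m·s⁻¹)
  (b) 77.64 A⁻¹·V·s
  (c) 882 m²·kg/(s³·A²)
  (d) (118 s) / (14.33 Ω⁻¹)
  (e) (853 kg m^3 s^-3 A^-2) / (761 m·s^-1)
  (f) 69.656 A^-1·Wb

(c)

Expand each in SI base units:
  (a) [kg·m³·s⁻³·A⁻²] / [m·s⁻¹] = kg·m²·s⁻²·A⁻²
  (b) V·s·A⁻¹ = J·C⁻¹·s·A⁻¹ = kg·m²·s⁻²·A⁻²
  (c) kg·m²·s⁻³·A⁻²
  (d) [s] / [kg⁻¹·m⁻²·s³·A²] = kg·m²·s⁻²·A⁻²
  (e) [kg·m³·s⁻³·A⁻²] / [m·s⁻¹] = kg·m²·s⁻²·A⁻²
  (f) Wb·A⁻¹ = V·s·A⁻¹ = kg·m²·s⁻²·A⁻²
All reduce to kg·m²·s⁻²·A⁻² except (c), which is kg·m²·s⁻³·A⁻².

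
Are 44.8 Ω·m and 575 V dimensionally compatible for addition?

In SI base units:
  44.8 Ω·m:  Ω·m = V·A⁻¹·m = kg·m³·s⁻³·A⁻²
  575 V:  V = J·C⁻¹ = kg·m²·s⁻³·A⁻¹
kg·m³·s⁻³·A⁻² ≠ kg·m²·s⁻³·A⁻¹, so they cannot be added.

No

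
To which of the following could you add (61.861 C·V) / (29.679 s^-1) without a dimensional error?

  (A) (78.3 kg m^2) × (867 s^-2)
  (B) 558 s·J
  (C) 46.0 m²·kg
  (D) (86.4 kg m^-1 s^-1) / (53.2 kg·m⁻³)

Reference: [kg·m²·s⁻²] / [s⁻¹] = kg·m²·s⁻¹.
Each option:
  (A) [kg·m²] · [s⁻²] = kg·m²·s⁻²
  (B) J·s = N·m·s = kg·m²·s⁻¹  ← same
  (C) kg·m²
  (D) [kg·m⁻¹·s⁻¹] / [kg·m⁻³] = m²·s⁻¹
Only (B) matches kg·m²·s⁻¹.

(B)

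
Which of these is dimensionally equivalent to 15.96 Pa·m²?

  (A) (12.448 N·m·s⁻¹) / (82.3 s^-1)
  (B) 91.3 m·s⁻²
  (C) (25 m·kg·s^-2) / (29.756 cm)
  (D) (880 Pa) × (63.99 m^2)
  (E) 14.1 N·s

Reference: Pa·m² = N·m⁻²·m² = kg·m·s⁻².
Each option:
  (A) [kg·m²·s⁻³] / [s⁻¹] = kg·m²·s⁻²
  (B) m·s⁻²
  (C) [kg·m·s⁻²] / [m] = kg·s⁻²
  (D) [kg·m⁻¹·s⁻²] · [m²] = kg·m·s⁻²  ← same
  (E) N·s = kg·m·s⁻²·s = kg·m·s⁻¹
Only (D) matches kg·m·s⁻².

(D)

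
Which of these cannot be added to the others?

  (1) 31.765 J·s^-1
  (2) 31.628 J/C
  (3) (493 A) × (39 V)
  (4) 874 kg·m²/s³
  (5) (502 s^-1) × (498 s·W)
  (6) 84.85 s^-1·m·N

Reduce each to base SI dimensions:
  (1) J·s⁻¹ = N·m·s⁻¹ = kg·m²·s⁻³
  (2) J·C⁻¹ = N·m·(s·A)⁻¹ = kg·m²·s⁻³·A⁻¹
  (3) [A] · [kg·m²·s⁻³·A⁻¹] = kg·m²·s⁻³
  (4) kg·m²·s⁻³
  (5) [s⁻¹] · [kg·m²·s⁻²] = kg·m²·s⁻³
  (6) N·m·s⁻¹ = kg·m·s⁻²·m·s⁻¹ = kg·m²·s⁻³
All reduce to kg·m²·s⁻³ except (2), which is kg·m²·s⁻³·A⁻¹.

(2)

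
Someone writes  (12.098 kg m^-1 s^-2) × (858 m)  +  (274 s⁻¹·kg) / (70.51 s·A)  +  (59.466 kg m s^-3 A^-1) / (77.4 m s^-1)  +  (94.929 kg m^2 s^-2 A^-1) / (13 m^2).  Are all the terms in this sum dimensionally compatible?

No

In SI base units:
  (12.098 kg m^-1 s^-2) × (858 m):  [kg·m⁻¹·s⁻²] · [m] = kg·s⁻²
  (274 s⁻¹·kg) / (70.51 s·A):  [kg·s⁻¹] / [s·A] = kg·s⁻²·A⁻¹
  (59.466 kg m s^-3 A^-1) / (77.4 m s^-1):  [kg·m·s⁻³·A⁻¹] / [m·s⁻¹] = kg·s⁻²·A⁻¹
  (94.929 kg m^2 s^-2 A^-1) / (13 m^2):  [kg·m²·s⁻²·A⁻¹] / [m²] = kg·s⁻²·A⁻¹
The terms do not share a single dimension (kg·s⁻² vs kg·s⁻²·A⁻¹).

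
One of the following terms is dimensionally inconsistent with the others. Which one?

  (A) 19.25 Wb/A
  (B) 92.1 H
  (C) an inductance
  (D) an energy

Expand each in SI base units:
  (A) Wb·A⁻¹ = V·s·A⁻¹ = kg·m²·s⁻²·A⁻²
  (B) H = V·s·A⁻¹ = kg·m²·s⁻²·A⁻²
  (C) [inductance] = kg·m²·s⁻²·A⁻²
  (D) [energy] = kg·m²·s⁻²
All reduce to kg·m²·s⁻²·A⁻² except (D), which is kg·m²·s⁻².

(D)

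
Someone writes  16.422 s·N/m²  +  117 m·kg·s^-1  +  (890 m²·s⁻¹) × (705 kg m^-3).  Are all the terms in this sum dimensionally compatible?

Dimensions:
  16.422 s·N/m²:  N·s·m⁻² = kg·m·s⁻²·s·m⁻² = kg·m⁻¹·s⁻¹
  117 m·kg·s^-1:  kg·m·s⁻¹
  (890 m²·s⁻¹) × (705 kg m^-3):  [m²·s⁻¹] · [kg·m⁻³] = kg·m⁻¹·s⁻¹
The terms do not share a single dimension (kg·m·s⁻¹ vs kg·m⁻¹·s⁻¹).

No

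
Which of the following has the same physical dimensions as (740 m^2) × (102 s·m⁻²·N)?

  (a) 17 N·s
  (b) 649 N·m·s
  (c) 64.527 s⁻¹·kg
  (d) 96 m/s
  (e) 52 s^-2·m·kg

Reference: [m²] · [kg·m⁻¹·s⁻¹] = kg·m·s⁻¹.
Each option:
  (a) N·s = kg·m·s⁻²·s = kg·m·s⁻¹  ← same
  (b) N·m·s = kg·m·s⁻²·m·s = kg·m²·s⁻¹
  (c) kg·s⁻¹
  (d) m·s⁻¹
  (e) kg·m·s⁻²
Only (a) matches kg·m·s⁻¹.

(a)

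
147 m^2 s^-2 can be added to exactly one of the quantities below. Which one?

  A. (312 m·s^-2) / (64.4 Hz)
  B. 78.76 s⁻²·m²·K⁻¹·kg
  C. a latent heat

Reference: m²·s⁻².
Each option:
  A. [m·s⁻²] / [s⁻¹] = m·s⁻¹
  B. kg·m²·s⁻²·K⁻¹
  C. [latent heat] = m²·s⁻²  ← same
Only C. matches m²·s⁻².

C.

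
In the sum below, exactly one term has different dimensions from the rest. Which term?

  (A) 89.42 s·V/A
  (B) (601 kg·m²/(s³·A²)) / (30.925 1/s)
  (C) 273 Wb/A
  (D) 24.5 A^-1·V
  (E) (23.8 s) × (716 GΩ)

Reduce each to base SI dimensions:
  (A) V·s·A⁻¹ = J·C⁻¹·s·A⁻¹ = kg·m²·s⁻²·A⁻²
  (B) [kg·m²·s⁻³·A⁻²] / [s⁻¹] = kg·m²·s⁻²·A⁻²
  (C) Wb·A⁻¹ = V·s·A⁻¹ = kg·m²·s⁻²·A⁻²
  (D) V·A⁻¹ = J·C⁻¹·A⁻¹ = kg·m²·s⁻³·A⁻²
  (E) [s] · [kg·m²·s⁻³·A⁻²] = kg·m²·s⁻²·A⁻²
All reduce to kg·m²·s⁻²·A⁻² except (D), which is kg·m²·s⁻³·A⁻².

(D)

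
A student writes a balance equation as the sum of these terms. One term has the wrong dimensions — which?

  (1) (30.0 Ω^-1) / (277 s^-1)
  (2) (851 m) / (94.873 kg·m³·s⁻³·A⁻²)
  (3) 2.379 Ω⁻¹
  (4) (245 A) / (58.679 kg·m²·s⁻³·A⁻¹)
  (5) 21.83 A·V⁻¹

Reduce each to base SI dimensions:
  (1) [kg⁻¹·m⁻²·s³·A²] / [s⁻¹] = kg⁻¹·m⁻²·s⁴·A²
  (2) [m] / [kg·m³·s⁻³·A⁻²] = kg⁻¹·m⁻²·s³·A²
  (3) Ω⁻¹ = (V·A⁻¹)⁻¹ = kg⁻¹·m⁻²·s³·A²
  (4) [A] / [kg·m²·s⁻³·A⁻¹] = kg⁻¹·m⁻²·s³·A²
  (5) A·V⁻¹ = A·(J·C⁻¹)⁻¹ = kg⁻¹·m⁻²·s³·A²
All reduce to kg⁻¹·m⁻²·s³·A² except (1), which is kg⁻¹·m⁻²·s⁴·A².

(1)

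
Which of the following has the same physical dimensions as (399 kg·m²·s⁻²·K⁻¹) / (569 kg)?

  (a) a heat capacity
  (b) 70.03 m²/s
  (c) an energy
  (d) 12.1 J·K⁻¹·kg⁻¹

Reference: [kg·m²·s⁻²·K⁻¹] / [kg] = m²·s⁻²·K⁻¹.
Each option:
  (a) [heat capacity] = kg·m²·s⁻²·K⁻¹
  (b) m²·s⁻¹
  (c) [energy] = kg·m²·s⁻²
  (d) J·kg⁻¹·K⁻¹ = N·m·kg⁻¹·K⁻¹ = m²·s⁻²·K⁻¹  ← same
Only (d) matches m²·s⁻²·K⁻¹.

(d)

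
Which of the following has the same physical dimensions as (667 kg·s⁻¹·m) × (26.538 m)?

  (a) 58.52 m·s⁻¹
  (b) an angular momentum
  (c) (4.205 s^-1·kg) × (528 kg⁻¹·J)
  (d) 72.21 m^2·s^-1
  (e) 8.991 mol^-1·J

Reference: [kg·m·s⁻¹] · [m] = kg·m²·s⁻¹.
Each option:
  (a) m·s⁻¹
  (b) [angular momentum] = kg·m²·s⁻¹  ← same
  (c) [kg·s⁻¹] · [m²·s⁻²] = kg·m²·s⁻³
  (d) m²·s⁻¹
  (e) J·mol⁻¹ = N·m·mol⁻¹ = kg·m²·s⁻²·mol⁻¹
Only (b) matches kg·m²·s⁻¹.

(b)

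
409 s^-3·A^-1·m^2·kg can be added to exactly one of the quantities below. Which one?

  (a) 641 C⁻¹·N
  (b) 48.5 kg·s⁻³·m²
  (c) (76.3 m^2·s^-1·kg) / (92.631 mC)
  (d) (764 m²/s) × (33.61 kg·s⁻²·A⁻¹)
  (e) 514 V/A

(d)

Reference: kg·m²·s⁻³·A⁻¹.
Each option:
  (a) N·C⁻¹ = kg·m·s⁻²·(s·A)⁻¹ = kg·m·s⁻³·A⁻¹
  (b) kg·m²·s⁻³
  (c) [kg·m²·s⁻¹] / [s·A] = kg·m²·s⁻²·A⁻¹
  (d) [m²·s⁻¹] · [kg·s⁻²·A⁻¹] = kg·m²·s⁻³·A⁻¹  ← same
  (e) V·A⁻¹ = J·C⁻¹·A⁻¹ = kg·m²·s⁻³·A⁻²
Only (d) matches kg·m²·s⁻³·A⁻¹.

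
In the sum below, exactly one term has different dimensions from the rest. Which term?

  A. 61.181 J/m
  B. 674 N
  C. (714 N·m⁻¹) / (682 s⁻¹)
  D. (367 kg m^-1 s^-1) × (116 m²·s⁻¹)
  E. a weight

C.

Work out the base dimensions of each:
  A. J·m⁻¹ = N·m·m⁻¹ = kg·m·s⁻²
  B. N = kg·m·s⁻²
  C. [kg·s⁻²] / [s⁻¹] = kg·s⁻¹
  D. [kg·m⁻¹·s⁻¹] · [m²·s⁻¹] = kg·m·s⁻²
  E. [weight] = kg·m·s⁻²
All reduce to kg·m·s⁻² except C., which is kg·s⁻¹.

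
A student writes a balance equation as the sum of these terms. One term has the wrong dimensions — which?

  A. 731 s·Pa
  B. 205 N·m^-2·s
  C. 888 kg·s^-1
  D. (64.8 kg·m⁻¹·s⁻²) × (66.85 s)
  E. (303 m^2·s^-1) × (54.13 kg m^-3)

Dimensions:
  A. Pa·s = N·m⁻²·s = kg·m⁻¹·s⁻¹
  B. N·s·m⁻² = kg·m·s⁻²·s·m⁻² = kg·m⁻¹·s⁻¹
  C. kg·s⁻¹
  D. [kg·m⁻¹·s⁻²] · [s] = kg·m⁻¹·s⁻¹
  E. [m²·s⁻¹] · [kg·m⁻³] = kg·m⁻¹·s⁻¹
All reduce to kg·m⁻¹·s⁻¹ except C., which is kg·s⁻¹.

C.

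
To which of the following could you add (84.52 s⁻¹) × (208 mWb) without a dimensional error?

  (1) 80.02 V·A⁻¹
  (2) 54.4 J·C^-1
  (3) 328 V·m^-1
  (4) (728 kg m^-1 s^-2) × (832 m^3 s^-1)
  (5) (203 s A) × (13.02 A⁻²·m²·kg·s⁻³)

(2)

Reference: [s⁻¹] · [kg·m²·s⁻²·A⁻¹] = kg·m²·s⁻³·A⁻¹.
Each option:
  (1) V·A⁻¹ = J·C⁻¹·A⁻¹ = kg·m²·s⁻³·A⁻²
  (2) J·C⁻¹ = N·m·(s·A)⁻¹ = kg·m²·s⁻³·A⁻¹  ← same
  (3) V·m⁻¹ = J·C⁻¹·m⁻¹ = kg·m·s⁻³·A⁻¹
  (4) [kg·m⁻¹·s⁻²] · [m³·s⁻¹] = kg·m²·s⁻³
  (5) [s·A] · [kg·m²·s⁻³·A⁻²] = kg·m²·s⁻²·A⁻¹
Only (2) matches kg·m²·s⁻³·A⁻¹.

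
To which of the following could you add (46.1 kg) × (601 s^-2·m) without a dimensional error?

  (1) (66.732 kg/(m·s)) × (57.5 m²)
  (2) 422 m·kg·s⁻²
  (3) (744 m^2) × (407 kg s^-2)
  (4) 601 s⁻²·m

(2)

Reference: [kg] · [m·s⁻²] = kg·m·s⁻².
Each option:
  (1) [kg·m⁻¹·s⁻¹] · [m²] = kg·m·s⁻¹
  (2) kg·m·s⁻²  ← same
  (3) [m²] · [kg·s⁻²] = kg·m²·s⁻²
  (4) m·s⁻²
Only (2) matches kg·m·s⁻².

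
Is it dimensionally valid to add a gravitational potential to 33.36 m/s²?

No

Dimensions:
  a gravitational potential:  [gravitational potential] = m²·s⁻²
  33.36 m/s²:  m·s⁻²
m²·s⁻² ≠ m·s⁻², so they cannot be added.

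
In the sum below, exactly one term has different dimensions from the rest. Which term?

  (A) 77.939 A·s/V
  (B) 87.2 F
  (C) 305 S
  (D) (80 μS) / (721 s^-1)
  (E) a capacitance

Work out the base dimensions of each:
  (A) A·s·V⁻¹ = A·s·(J·C⁻¹)⁻¹ = kg⁻¹·m⁻²·s⁴·A²
  (B) F = C·V⁻¹ = kg⁻¹·m⁻²·s⁴·A²
  (C) S = Ω⁻¹ = kg⁻¹·m⁻²·s³·A²
  (D) [kg⁻¹·m⁻²·s³·A²] / [s⁻¹] = kg⁻¹·m⁻²·s⁴·A²
  (E) [capacitance] = kg⁻¹·m⁻²·s⁴·A²
All reduce to kg⁻¹·m⁻²·s⁴·A² except (C), which is kg⁻¹·m⁻²·s³·A².

(C)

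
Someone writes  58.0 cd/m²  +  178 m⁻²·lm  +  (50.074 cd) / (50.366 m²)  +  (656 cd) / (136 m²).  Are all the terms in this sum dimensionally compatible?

Yes

Dimensions:
  58.0 cd/m²:  cd·m⁻² = m⁻²·cd
  178 m⁻²·lm:  lm·m⁻² = cd·m⁻² = m⁻²·cd
  (50.074 cd) / (50.366 m²):  [cd] / [m²] = m⁻²·cd
  (656 cd) / (136 m²):  [cd] / [m²] = m⁻²·cd
Every term reduces to m⁻²·cd.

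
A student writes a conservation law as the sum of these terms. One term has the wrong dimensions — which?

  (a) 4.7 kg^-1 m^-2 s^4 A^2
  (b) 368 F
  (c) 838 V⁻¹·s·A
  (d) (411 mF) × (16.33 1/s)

Reduce each to base SI dimensions:
  (a) kg⁻¹·m⁻²·s⁴·A²
  (b) F = C·V⁻¹ = kg⁻¹·m⁻²·s⁴·A²
  (c) A·s·V⁻¹ = A·s·(J·C⁻¹)⁻¹ = kg⁻¹·m⁻²·s⁴·A²
  (d) [kg⁻¹·m⁻²·s⁴·A²] · [s⁻¹] = kg⁻¹·m⁻²·s³·A²
All reduce to kg⁻¹·m⁻²·s⁴·A² except (d), which is kg⁻¹·m⁻²·s³·A².

(d)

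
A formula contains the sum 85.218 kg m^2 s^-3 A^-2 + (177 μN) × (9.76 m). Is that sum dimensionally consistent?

No

Work out the base dimensions of each:
  85.218 kg m^2 s^-3 A^-2:  kg·m²·s⁻³·A⁻²
  (177 μN) × (9.76 m):  [kg·m·s⁻²] · [m] = kg·m²·s⁻²
kg·m²·s⁻³·A⁻² ≠ kg·m²·s⁻², so they cannot be added.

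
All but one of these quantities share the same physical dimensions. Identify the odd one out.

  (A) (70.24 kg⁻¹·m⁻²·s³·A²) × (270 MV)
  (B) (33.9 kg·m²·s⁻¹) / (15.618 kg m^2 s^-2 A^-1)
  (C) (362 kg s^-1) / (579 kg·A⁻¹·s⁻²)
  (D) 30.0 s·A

In SI base units:
  (A) [kg⁻¹·m⁻²·s³·A²] · [kg·m²·s⁻³·A⁻¹] = A
  (B) [kg·m²·s⁻¹] / [kg·m²·s⁻²·A⁻¹] = s·A
  (C) [kg·s⁻¹] / [kg·s⁻²·A⁻¹] = s·A
  (D) A·s = s·A
All reduce to s·A except (A), which is A.

(A)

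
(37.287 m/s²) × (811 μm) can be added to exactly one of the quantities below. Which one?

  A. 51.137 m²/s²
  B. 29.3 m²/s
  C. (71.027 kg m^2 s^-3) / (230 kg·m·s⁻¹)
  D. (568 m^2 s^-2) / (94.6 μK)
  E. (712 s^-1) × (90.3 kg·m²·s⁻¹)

Reference: [m·s⁻²] · [m] = m²·s⁻².
Each option:
  A. m²·s⁻²  ← same
  B. m²·s⁻¹
  C. [kg·m²·s⁻³] / [kg·m·s⁻¹] = m·s⁻²
  D. [m²·s⁻²] / [K] = m²·s⁻²·K⁻¹
  E. [s⁻¹] · [kg·m²·s⁻¹] = kg·m²·s⁻²
Only A. matches m²·s⁻².

A.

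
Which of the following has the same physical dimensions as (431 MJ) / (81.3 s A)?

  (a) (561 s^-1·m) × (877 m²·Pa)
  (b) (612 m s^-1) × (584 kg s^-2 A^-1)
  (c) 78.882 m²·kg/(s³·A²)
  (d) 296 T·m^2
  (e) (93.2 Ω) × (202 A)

(e)

Reference: [kg·m²·s⁻²] / [s·A] = kg·m²·s⁻³·A⁻¹.
Each option:
  (a) [m·s⁻¹] · [kg·m·s⁻²] = kg·m²·s⁻³
  (b) [m·s⁻¹] · [kg·s⁻²·A⁻¹] = kg·m·s⁻³·A⁻¹
  (c) kg·m²·s⁻³·A⁻²
  (d) T·m² = Wb·m⁻²·m² = kg·m²·s⁻²·A⁻¹
  (e) [kg·m²·s⁻³·A⁻²] · [A] = kg·m²·s⁻³·A⁻¹  ← same
Only (e) matches kg·m²·s⁻³·A⁻¹.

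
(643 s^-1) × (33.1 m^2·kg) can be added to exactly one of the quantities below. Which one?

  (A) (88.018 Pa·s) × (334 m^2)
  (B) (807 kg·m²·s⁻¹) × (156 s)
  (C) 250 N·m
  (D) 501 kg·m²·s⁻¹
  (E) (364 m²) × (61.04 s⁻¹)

(D)

Reference: [s⁻¹] · [kg·m²] = kg·m²·s⁻¹.
Each option:
  (A) [kg·m⁻¹·s⁻¹] · [m²] = kg·m·s⁻¹
  (B) [kg·m²·s⁻¹] · [s] = kg·m²
  (C) N·m = kg·m·s⁻²·m = kg·m²·s⁻²
  (D) kg·m²·s⁻¹  ← same
  (E) [m²] · [s⁻¹] = m²·s⁻¹
Only (D) matches kg·m²·s⁻¹.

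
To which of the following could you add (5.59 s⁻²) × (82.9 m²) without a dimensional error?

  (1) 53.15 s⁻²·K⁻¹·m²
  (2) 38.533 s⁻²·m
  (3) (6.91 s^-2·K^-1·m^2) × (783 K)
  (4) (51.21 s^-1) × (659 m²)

Reference: [s⁻²] · [m²] = m²·s⁻².
Each option:
  (1) m²·s⁻²·K⁻¹
  (2) m·s⁻²
  (3) [m²·s⁻²·K⁻¹] · [K] = m²·s⁻²  ← same
  (4) [s⁻¹] · [m²] = m²·s⁻¹
Only (3) matches m²·s⁻².

(3)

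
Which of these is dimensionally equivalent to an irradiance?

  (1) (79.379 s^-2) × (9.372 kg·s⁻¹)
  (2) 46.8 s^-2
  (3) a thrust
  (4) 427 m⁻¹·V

Reference: [irradiance] = kg·s⁻³.
Each option:
  (1) [s⁻²] · [kg·s⁻¹] = kg·s⁻³  ← same
  (2) s⁻²
  (3) [thrust] = kg·m·s⁻²
  (4) V·m⁻¹ = J·C⁻¹·m⁻¹ = kg·m·s⁻³·A⁻¹
Only (1) matches kg·s⁻³.

(1)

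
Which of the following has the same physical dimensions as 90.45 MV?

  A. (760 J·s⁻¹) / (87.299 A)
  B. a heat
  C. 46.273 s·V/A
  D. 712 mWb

Reference: V = J·C⁻¹ = kg·m²·s⁻³·A⁻¹.
Each option:
  A. [kg·m²·s⁻³] / [A] = kg·m²·s⁻³·A⁻¹  ← same
  B. [heat] = kg·m²·s⁻²
  C. V·s·A⁻¹ = J·C⁻¹·s·A⁻¹ = kg·m²·s⁻²·A⁻²
  D. Wb = V·s = kg·m²·s⁻²·A⁻¹
Only A. matches kg·m²·s⁻³·A⁻¹.

A.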